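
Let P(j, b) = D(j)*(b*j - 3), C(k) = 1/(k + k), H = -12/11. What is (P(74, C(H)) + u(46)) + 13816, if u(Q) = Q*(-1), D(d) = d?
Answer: 66229/6 ≈ 11038.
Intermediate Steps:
H = -12/11 (H = -12*1/11 = -12/11 ≈ -1.0909)
C(k) = 1/(2*k)
u(Q) = -Q
P(j, b) = j*(-3 + b*j) (P(j, b) = j*(b*j - 3) = j*(-3 + b*j))
(P(74, C(H)) + u(46)) + 13816 = (74*(-3 + (1/(2*(-12/11)))*74) - 1*46) + 13816 = (74*(-3 + ((1/2)*(-11/12))*74) - 46) + 13816 = (74*(-3 - 11/24*74) - 46) + 13816 = (74*(-3 - 407/12) - 46) + 13816 = (74*(-443/12) - 46) + 13816 = (-16391/6 - 46) + 13816 = -16667/6 + 13816 = 66229/6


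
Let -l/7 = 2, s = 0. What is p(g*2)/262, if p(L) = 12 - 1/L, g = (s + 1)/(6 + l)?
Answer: 8/131 ≈ 0.061069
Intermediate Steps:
l = -14 (l = -7*2 = -14)
g = -⅛ (g = (0 + 1)/(6 - 14) = 1/(-8) = 1*(-⅛) = -⅛ ≈ -0.12500)
p(g*2)/262 = (12 - 1/((-⅛*2)))/262 = (12 - 1/(-¼))*(1/262) = (12 - 1*(-4))*(1/262) = (12 + 4)*(1/262) = 16*(1/262) = 8/131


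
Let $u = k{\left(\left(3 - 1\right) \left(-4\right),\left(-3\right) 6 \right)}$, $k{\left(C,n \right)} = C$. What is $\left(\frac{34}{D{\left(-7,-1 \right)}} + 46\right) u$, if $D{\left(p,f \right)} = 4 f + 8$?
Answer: $-436$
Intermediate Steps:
$u = -8$ ($u = \left(3 - 1\right) \left(-4\right) = 2 \left(-4\right) = -8$)
$D{\left(p,f \right)} = 8 + 4 f$
$\left(\frac{34}{D{\left(-7,-1 \right)}} + 46\right) u = \left(\frac{34}{8 + 4 \left(-1\right)} + 46\right) \left(-8\right) = \left(\frac{34}{8 - 4} + 46\right) \left(-8\right) = \left(\frac{34}{4} + 46\right) \left(-8\right) = \left(34 \cdot \frac{1}{4} + 46\right) \left(-8\right) = \left(\frac{17}{2} + 46\right) \left(-8\right) = \frac{109}{2} \left(-8\right) = -436$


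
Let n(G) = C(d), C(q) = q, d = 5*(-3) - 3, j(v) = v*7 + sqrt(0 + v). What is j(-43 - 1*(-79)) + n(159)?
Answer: 240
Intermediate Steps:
j(v) = sqrt(v) + 7*v (j(v) = 7*v + sqrt(v) = sqrt(v) + 7*v)
d = -18 (d = -15 - 3 = -18)
n(G) = -18
j(-43 - 1*(-79)) + n(159) = (sqrt(-43 - 1*(-79)) + 7*(-43 - 1*(-79))) - 18 = (sqrt(-43 + 79) + 7*(-43 + 79)) - 18 = (sqrt(36) + 7*36) - 18 = (6 + 252) - 18 = 258 - 18 = 240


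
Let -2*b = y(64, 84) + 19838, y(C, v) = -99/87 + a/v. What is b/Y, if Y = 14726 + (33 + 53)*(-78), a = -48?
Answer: -4026767/3255308 ≈ -1.2370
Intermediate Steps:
y(C, v) = -33/29 - 48/v (y(C, v) = -99/87 - 48/v = -99*1/87 - 48/v = -33/29 - 48/v)
b = -4026767/406 (b = -((-33/29 - 48/84) + 19838)/2 = -((-33/29 - 48*1/84) + 19838)/2 = -((-33/29 - 4/7) + 19838)/2 = -(-347/203 + 19838)/2 = -½*4026767/203 = -4026767/406 ≈ -9918.1)
Y = 8018 (Y = 14726 + 86*(-78) = 14726 - 6708 = 8018)
b/Y = -4026767/406/8018 = -4026767/406*1/8018 = -4026767/3255308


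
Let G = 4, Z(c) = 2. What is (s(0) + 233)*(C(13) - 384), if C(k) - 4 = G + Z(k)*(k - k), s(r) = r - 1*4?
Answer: -86104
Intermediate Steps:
s(r) = -4 + r (s(r) = r - 4 = -4 + r)
C(k) = 8 (C(k) = 4 + (4 + 2*(k - k)) = 4 + (4 + 2*0) = 4 + (4 + 0) = 4 + 4 = 8)
(s(0) + 233)*(C(13) - 384) = ((-4 + 0) + 233)*(8 - 384) = (-4 + 233)*(-376) = 229*(-376) = -86104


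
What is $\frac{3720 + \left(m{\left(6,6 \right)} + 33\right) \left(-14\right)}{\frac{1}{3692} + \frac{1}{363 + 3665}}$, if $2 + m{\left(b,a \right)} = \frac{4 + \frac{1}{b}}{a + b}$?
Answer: $\frac{109788862781}{17370} \approx 6.3206 \cdot 10^{6}$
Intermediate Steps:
$m{\left(b,a \right)} = -2 + \frac{4 + \frac{1}{b}}{a + b}$
$\frac{3720 + \left(m{\left(6,6 \right)} + 33\right) \left(-14\right)}{\frac{1}{3692} + \frac{1}{363 + 3665}} = \frac{3720 + \left(\frac{1 - 2 \cdot 6^{2} + 4 \cdot 6 - 12 \cdot 6}{6 \left(6 + 6\right)} + 33\right) \left(-14\right)}{\frac{1}{3692} + \frac{1}{363 + 3665}} = \frac{3720 + \left(\frac{1 - 72 + 24 - 72}{6 \cdot 12} + 33\right) \left(-14\right)}{\frac{1}{3692} + \frac{1}{4028}} = \frac{3720 + \left(\frac{1}{6} \cdot \frac{1}{12} \left(1 - 72 + 24 - 72\right) + 33\right) \left(-14\right)}{\frac{1}{3692} + \frac{1}{4028}} = \frac{3720 + \left(\frac{1}{6} \cdot \frac{1}{12} \left(-119\right) + 33\right) \left(-14\right)}{\frac{965}{1858922}} = \left(3720 + \left(- \frac{119}{72} + 33\right) \left(-14\right)\right) \frac{1858922}{965} = \left(3720 + \frac{2257}{72} \left(-14\right)\right) \frac{1858922}{965} = \left(3720 - \frac{15799}{36}\right) \frac{1858922}{965} = \frac{118121}{36} \cdot \frac{1858922}{965} = \frac{109788862781}{17370}$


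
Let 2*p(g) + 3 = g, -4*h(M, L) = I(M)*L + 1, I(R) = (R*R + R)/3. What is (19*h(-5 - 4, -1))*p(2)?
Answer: -437/8 ≈ -54.625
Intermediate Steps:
I(R) = R/3 + R**2/3 (I(R) = (R**2 + R)*(1/3) = (R + R**2)*(1/3) = R/3 + R**2/3)
h(M, L) = -1/4 - L*M*(1 + M)/12 (h(M, L) = -((M*(1 + M)/3)*L + 1)/4 = -(L*M*(1 + M)/3 + 1)/4 = -(1 + L*M*(1 + M)/3)/4 = -1/4 - L*M*(1 + M)/12)
p(g) = -3/2 + g/2
(19*h(-5 - 4, -1))*p(2) = (19*(-1/4 - 1/12*(-1)*(-5 - 4)*(1 + (-5 - 4))))*(-3/2 + (1/2)*2) = (19*(-1/4 - 1/12*(-1)*(-9)*(1 - 9)))*(-3/2 + 1) = (19*(-1/4 - 1/12*(-1)*(-9)*(-8)))*(-1/2) = (19*(-1/4 + 6))*(-1/2) = (19*(23/4))*(-1/2) = (437/4)*(-1/2) = -437/8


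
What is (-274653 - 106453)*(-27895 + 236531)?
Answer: -79512431416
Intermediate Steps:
(-274653 - 106453)*(-27895 + 236531) = -381106*208636 = -79512431416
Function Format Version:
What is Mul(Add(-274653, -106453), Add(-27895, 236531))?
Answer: -79512431416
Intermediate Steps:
Mul(Add(-274653, -106453), Add(-27895, 236531)) = Mul(-381106, 208636) = -79512431416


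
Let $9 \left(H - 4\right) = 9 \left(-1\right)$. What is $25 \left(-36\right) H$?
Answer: $-2700$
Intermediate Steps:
$H = 3$ ($H = 4 + \frac{9 \left(-1\right)}{9} = 4 + \frac{1}{9} \left(-9\right) = 4 - 1 = 3$)
$25 \left(-36\right) H = 25 \left(-36\right) 3 = \left(-900\right) 3 = -2700$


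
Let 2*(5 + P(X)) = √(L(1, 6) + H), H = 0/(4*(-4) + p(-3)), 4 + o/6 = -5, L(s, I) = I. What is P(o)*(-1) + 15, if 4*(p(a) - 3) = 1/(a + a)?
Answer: 20 - √6/2 ≈ 18.775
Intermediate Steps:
p(a) = 3 + 1/(8*a) (p(a) = 3 + 1/(4*(a + a)) = 3 + 1/(4*((2*a))) = 3 + (1/(2*a))/4 = 3 + 1/(8*a))
o = -54 (o = -24 + 6*(-5) = -24 - 30 = -54)
H = 0 (H = 0/(4*(-4) + (3 + (⅛)/(-3))) = 0/(-16 + (3 + (⅛)*(-⅓))) = 0/(-16 + (3 - 1/24)) = 0/(-16 + 71/24) = 0/(-313/24) = 0*(-24/313) = 0)
P(X) = -5 + √6/2 (P(X) = -5 + √(6 + 0)/2 = -5 + √6/2)
P(o)*(-1) + 15 = (-5 + √6/2)*(-1) + 15 = (5 - √6/2) + 15 = 20 - √6/2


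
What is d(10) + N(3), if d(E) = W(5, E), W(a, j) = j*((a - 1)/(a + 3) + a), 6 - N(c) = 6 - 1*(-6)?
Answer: 49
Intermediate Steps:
N(c) = -6 (N(c) = 6 - (6 - 1*(-6)) = 6 - (6 + 6) = 6 - 1*12 = 6 - 12 = -6)
W(a, j) = j*(a + (-1 + a)/(3 + a)) (W(a, j) = j*((-1 + a)/(3 + a) + a) = j*(a + (-1 + a)/(3 + a)))
d(E) = 11*E/2 (d(E) = E*(-1 + 5**2 + 4*5)/(3 + 5) = E*(-1 + 25 + 20)/8 = E*(1/8)*44 = 11*E/2)
d(10) + N(3) = (11/2)*10 - 6 = 55 - 6 = 49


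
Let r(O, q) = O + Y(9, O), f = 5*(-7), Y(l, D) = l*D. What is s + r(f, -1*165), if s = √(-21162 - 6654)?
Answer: -350 + 2*I*√6954 ≈ -350.0 + 166.78*I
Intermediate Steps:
Y(l, D) = D*l
s = 2*I*√6954 (s = √(-27816) = 2*I*√6954 ≈ 166.78*I)
f = -35
r(O, q) = 10*O (r(O, q) = O + O*9 = O + 9*O = 10*O)
s + r(f, -1*165) = 2*I*√6954 + 10*(-35) = 2*I*√6954 - 350 = -350 + 2*I*√6954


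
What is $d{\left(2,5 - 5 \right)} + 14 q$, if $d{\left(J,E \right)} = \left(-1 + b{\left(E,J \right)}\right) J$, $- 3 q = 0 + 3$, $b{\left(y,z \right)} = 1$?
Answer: $-14$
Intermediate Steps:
$q = -1$ ($q = - \frac{0 + 3}{3} = \left(- \frac{1}{3}\right) 3 = -1$)
$d{\left(J,E \right)} = 0$ ($d{\left(J,E \right)} = \left(-1 + 1\right) J = 0 J = 0$)
$d{\left(2,5 - 5 \right)} + 14 q = 0 + 14 \left(-1\right) = 0 - 14 = -14$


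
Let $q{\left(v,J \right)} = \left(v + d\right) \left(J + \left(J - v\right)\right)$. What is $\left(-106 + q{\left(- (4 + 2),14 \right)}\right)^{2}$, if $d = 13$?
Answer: $17424$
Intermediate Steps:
$q{\left(v,J \right)} = \left(13 + v\right) \left(- v + 2 J\right)$ ($q{\left(v,J \right)} = \left(v + 13\right) \left(J + \left(J - v\right)\right) = \left(13 + v\right) \left(- v + 2 J\right)$)
$\left(-106 + q{\left(- (4 + 2),14 \right)}\right)^{2} = \left(-106 + \left(- \left(- (4 + 2)\right)^{2} - 13 \left(- (4 + 2)\right) + 26 \cdot 14 + 2 \cdot 14 \left(- (4 + 2)\right)\right)\right)^{2} = \left(-106 + \left(- \left(\left(-1\right) 6\right)^{2} - 13 \left(\left(-1\right) 6\right) + 364 + 2 \cdot 14 \left(\left(-1\right) 6\right)\right)\right)^{2} = \left(-106 + \left(- \left(-6\right)^{2} - -78 + 364 + 2 \cdot 14 \left(-6\right)\right)\right)^{2} = \left(-106 + \left(\left(-1\right) 36 + 78 + 364 - 168\right)\right)^{2} = \left(-106 + \left(-36 + 78 + 364 - 168\right)\right)^{2} = \left(-106 + 238\right)^{2} = 132^{2} = 17424$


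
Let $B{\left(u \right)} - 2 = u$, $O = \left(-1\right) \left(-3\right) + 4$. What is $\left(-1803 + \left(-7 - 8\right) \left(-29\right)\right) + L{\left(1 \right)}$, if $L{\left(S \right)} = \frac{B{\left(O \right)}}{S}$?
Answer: $-1359$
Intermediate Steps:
$O = 7$ ($O = 3 + 4 = 7$)
$B{\left(u \right)} = 2 + u$
$L{\left(S \right)} = \frac{9}{S}$ ($L{\left(S \right)} = \frac{2 + 7}{S} = \frac{9}{S}$)
$\left(-1803 + \left(-7 - 8\right) \left(-29\right)\right) + L{\left(1 \right)} = \left(-1803 + \left(-7 - 8\right) \left(-29\right)\right) + \frac{9}{1} = \left(-1803 - -435\right) + 9 \cdot 1 = \left(-1803 + 435\right) + 9 = -1368 + 9 = -1359$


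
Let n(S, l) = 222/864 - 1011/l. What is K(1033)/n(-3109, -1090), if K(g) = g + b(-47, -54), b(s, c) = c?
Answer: 76831920/92957 ≈ 826.53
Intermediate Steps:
n(S, l) = 37/144 - 1011/l (n(S, l) = 222*(1/864) - 1011/l = 37/144 - 1011/l)
K(g) = -54 + g (K(g) = g - 54 = -54 + g)
K(1033)/n(-3109, -1090) = (-54 + 1033)/(37/144 - 1011/(-1090)) = 979/(37/144 - 1011*(-1/1090)) = 979/(37/144 + 1011/1090) = 979/(92957/78480) = 979*(78480/92957) = 76831920/92957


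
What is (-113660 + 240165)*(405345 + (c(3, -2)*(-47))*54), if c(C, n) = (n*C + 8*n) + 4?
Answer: 57057423645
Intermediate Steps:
c(C, n) = 4 + 8*n + C*n (c(C, n) = (C*n + 8*n) + 4 = (8*n + C*n) + 4 = 4 + 8*n + C*n)
(-113660 + 240165)*(405345 + (c(3, -2)*(-47))*54) = (-113660 + 240165)*(405345 + ((4 + 8*(-2) + 3*(-2))*(-47))*54) = 126505*(405345 + ((4 - 16 - 6)*(-47))*54) = 126505*(405345 - 18*(-47)*54) = 126505*(405345 + 846*54) = 126505*(405345 + 45684) = 126505*451029 = 57057423645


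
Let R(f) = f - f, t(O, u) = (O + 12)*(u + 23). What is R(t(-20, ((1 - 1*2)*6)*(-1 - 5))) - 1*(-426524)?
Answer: 426524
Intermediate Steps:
t(O, u) = (12 + O)*(23 + u)
R(f) = 0
R(t(-20, ((1 - 1*2)*6)*(-1 - 5))) - 1*(-426524) = 0 - 1*(-426524) = 0 + 426524 = 426524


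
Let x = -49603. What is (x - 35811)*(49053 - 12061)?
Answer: -3159634688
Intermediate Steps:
(x - 35811)*(49053 - 12061) = (-49603 - 35811)*(49053 - 12061) = -85414*36992 = -3159634688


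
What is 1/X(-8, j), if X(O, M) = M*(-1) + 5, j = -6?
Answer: 1/11 ≈ 0.090909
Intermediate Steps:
X(O, M) = 5 - M (X(O, M) = -M + 5 = 5 - M)
1/X(-8, j) = 1/(5 - 1*(-6)) = 1/(5 + 6) = 1/11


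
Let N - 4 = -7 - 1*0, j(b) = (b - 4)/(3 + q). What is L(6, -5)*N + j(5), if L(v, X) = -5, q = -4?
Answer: 14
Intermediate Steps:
j(b) = 4 - b (j(b) = (b - 4)/(3 - 4) = (-4 + b)/(-1) = (-4 + b)*(-1) = 4 - b)
N = -3 (N = 4 + (-7 - 1*0) = 4 + (-7 + 0) = 4 - 7 = -3)
L(6, -5)*N + j(5) = -5*(-3) + (4 - 1*5) = 15 + (4 - 5) = 15 - 1 = 14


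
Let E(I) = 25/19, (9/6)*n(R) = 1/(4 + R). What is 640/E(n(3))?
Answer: 2432/5 ≈ 486.40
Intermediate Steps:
n(R) = 2/(3*(4 + R))
E(I) = 25/19 (E(I) = 25*(1/19) = 25/19)
640/E(n(3)) = 640/(25/19) = 640*(19/25) = 2432/5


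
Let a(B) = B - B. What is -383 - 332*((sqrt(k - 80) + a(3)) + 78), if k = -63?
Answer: -26279 - 332*I*sqrt(143) ≈ -26279.0 - 3970.1*I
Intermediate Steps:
a(B) = 0
-383 - 332*((sqrt(k - 80) + a(3)) + 78) = -383 - 332*((sqrt(-63 - 80) + 0) + 78) = -383 - 332*((sqrt(-143) + 0) + 78) = -383 - 332*((I*sqrt(143) + 0) + 78) = -383 - 332*(I*sqrt(143) + 78) = -383 - 332*(78 + I*sqrt(143)) = -383 + (-25896 - 332*I*sqrt(143)) = -26279 - 332*I*sqrt(143)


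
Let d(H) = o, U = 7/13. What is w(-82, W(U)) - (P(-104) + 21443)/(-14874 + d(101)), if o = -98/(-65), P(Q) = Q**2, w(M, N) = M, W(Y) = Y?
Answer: -77173549/966712 ≈ -79.831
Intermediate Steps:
U = 7/13 (U = 7*(1/13) = 7/13 ≈ 0.53846)
o = 98/65 (o = -98*(-1/65) = 98/65 ≈ 1.5077)
d(H) = 98/65
w(-82, W(U)) - (P(-104) + 21443)/(-14874 + d(101)) = -82 - ((-104)**2 + 21443)/(-14874 + 98/65) = -82 - (10816 + 21443)/(-966712/65) = -82 - 32259*(-65)/966712 = -82 - 1*(-2096835/966712) = -82 + 2096835/966712 = -77173549/966712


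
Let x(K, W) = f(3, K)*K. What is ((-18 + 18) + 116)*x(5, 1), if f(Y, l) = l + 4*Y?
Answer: 9860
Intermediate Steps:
x(K, W) = K*(12 + K) (x(K, W) = (K + 4*3)*K = (K + 12)*K = (12 + K)*K = K*(12 + K))
((-18 + 18) + 116)*x(5, 1) = ((-18 + 18) + 116)*(5*(12 + 5)) = (0 + 116)*(5*17) = 116*85 = 9860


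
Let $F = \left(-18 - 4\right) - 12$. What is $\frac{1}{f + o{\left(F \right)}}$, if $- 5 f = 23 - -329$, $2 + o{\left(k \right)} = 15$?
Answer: $- \frac{5}{287} \approx -0.017422$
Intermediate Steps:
$F = -34$ ($F = -22 - 12 = -34$)
$o{\left(k \right)} = 13$ ($o{\left(k \right)} = -2 + 15 = 13$)
$f = - \frac{352}{5}$ ($f = - \frac{23 - -329}{5} = - \frac{23 + 329}{5} = \left(- \frac{1}{5}\right) 352 = - \frac{352}{5} \approx -70.4$)
$\frac{1}{f + o{\left(F \right)}} = \frac{1}{- \frac{352}{5} + 13} = \frac{1}{- \frac{287}{5}} = - \frac{5}{287}$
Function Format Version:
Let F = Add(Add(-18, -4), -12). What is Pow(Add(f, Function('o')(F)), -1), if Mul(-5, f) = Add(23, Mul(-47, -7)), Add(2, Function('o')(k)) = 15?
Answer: Rational(-5, 287) ≈ -0.017422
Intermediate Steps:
F = -34 (F = Add(-22, -12) = -34)
Function('o')(k) = 13 (Function('o')(k) = Add(-2, 15) = 13)
f = Rational(-352, 5) (f = Mul(Rational(-1, 5), Add(23, Mul(-47, -7))) = Mul(Rational(-1, 5), Add(23, 329)) = Mul(Rational(-1, 5), 352) = Rational(-352, 5) ≈ -70.400)
Pow(Add(f, Function('o')(F)), -1) = Pow(Add(Rational(-352, 5), 13), -1) = Pow(Rational(-287, 5), -1) = Rational(-5, 287)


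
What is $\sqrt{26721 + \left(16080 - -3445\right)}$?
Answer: $\sqrt{46246} \approx 215.05$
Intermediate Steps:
$\sqrt{26721 + \left(16080 - -3445\right)} = \sqrt{26721 + \left(16080 + 3445\right)} = \sqrt{26721 + 19525} = \sqrt{46246}$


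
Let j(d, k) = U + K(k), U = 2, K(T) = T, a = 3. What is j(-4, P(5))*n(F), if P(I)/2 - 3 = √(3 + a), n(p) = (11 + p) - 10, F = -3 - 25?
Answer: -216 - 54*√6 ≈ -348.27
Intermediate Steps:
F = -28
n(p) = 1 + p
P(I) = 6 + 2*√6 (P(I) = 6 + 2*√(3 + 3) = 6 + 2*√6)
j(d, k) = 2 + k
j(-4, P(5))*n(F) = (2 + (6 + 2*√6))*(1 - 28) = (8 + 2*√6)*(-27) = -216 - 54*√6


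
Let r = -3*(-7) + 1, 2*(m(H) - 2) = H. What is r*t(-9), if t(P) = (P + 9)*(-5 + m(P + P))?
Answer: 0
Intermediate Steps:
m(H) = 2 + H/2
t(P) = (-3 + P)*(9 + P) (t(P) = (P + 9)*(-5 + (2 + (P + P)/2)) = (9 + P)*(-5 + (2 + (2*P)/2)) = (9 + P)*(-5 + (2 + P)) = (9 + P)*(-3 + P) = (-3 + P)*(9 + P))
r = 22 (r = 21 + 1 = 22)
r*t(-9) = 22*(-27 + (-9)² + 6*(-9)) = 22*(-27 + 81 - 54) = 22*0 = 0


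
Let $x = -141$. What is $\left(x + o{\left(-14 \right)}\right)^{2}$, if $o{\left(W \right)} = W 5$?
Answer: $44521$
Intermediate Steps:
$o{\left(W \right)} = 5 W$
$\left(x + o{\left(-14 \right)}\right)^{2} = \left(-141 + 5 \left(-14\right)\right)^{2} = \left(-141 - 70\right)^{2} = \left(-211\right)^{2} = 44521$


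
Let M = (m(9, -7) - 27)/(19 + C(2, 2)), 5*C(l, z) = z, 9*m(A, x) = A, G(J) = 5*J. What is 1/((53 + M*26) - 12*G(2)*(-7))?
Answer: 97/83241 ≈ 0.0011653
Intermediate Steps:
m(A, x) = A/9
C(l, z) = z/5
M = -130/97 (M = ((⅑)*9 - 27)/(19 + (⅕)*2) = (1 - 27)/(19 + ⅖) = -26/97/5 = -26*5/97 = -130/97 ≈ -1.3402)
1/((53 + M*26) - 12*G(2)*(-7)) = 1/((53 - 130/97*26) - 60*2*(-7)) = 1/((53 - 3380/97) - 12*10*(-7)) = 1/(1761/97 - 120*(-7)) = 1/(1761/97 + 840) = 1/(83241/97) = 97/83241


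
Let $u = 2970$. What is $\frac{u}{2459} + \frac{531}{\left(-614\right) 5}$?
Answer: $\frac{7812171}{7549130} \approx 1.0348$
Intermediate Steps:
$\frac{u}{2459} + \frac{531}{\left(-614\right) 5} = \frac{2970}{2459} + \frac{531}{\left(-614\right) 5} = 2970 \cdot \frac{1}{2459} + \frac{531}{-3070} = \frac{2970}{2459} + 531 \left(- \frac{1}{3070}\right) = \frac{2970}{2459} - \frac{531}{3070} = \frac{7812171}{7549130}$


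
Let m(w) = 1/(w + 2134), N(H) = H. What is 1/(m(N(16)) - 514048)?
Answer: -2150/1105203199 ≈ -1.9453e-6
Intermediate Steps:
m(w) = 1/(2134 + w)
1/(m(N(16)) - 514048) = 1/(1/(2134 + 16) - 514048) = 1/(1/2150 - 514048) = 1/(-1105203199/2150) = -2150/1105203199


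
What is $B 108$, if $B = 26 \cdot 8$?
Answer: $22464$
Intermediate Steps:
$B = 208$
$B 108 = 208 \cdot 108 = 22464$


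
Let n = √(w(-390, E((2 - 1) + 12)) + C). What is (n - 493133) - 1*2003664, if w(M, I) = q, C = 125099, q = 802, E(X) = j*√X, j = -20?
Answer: -2496797 + 3*√13989 ≈ -2.4964e+6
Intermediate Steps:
E(X) = -20*√X
w(M, I) = 802
n = 3*√13989 (n = √(802 + 125099) = √125901 = 3*√13989 ≈ 354.83)
(n - 493133) - 1*2003664 = (3*√13989 - 493133) - 1*2003664 = (-493133 + 3*√13989) - 2003664 = -2496797 + 3*√13989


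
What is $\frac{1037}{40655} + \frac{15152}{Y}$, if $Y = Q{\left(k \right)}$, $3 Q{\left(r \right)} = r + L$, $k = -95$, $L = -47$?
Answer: $- \frac{923933213}{2886505} \approx -320.09$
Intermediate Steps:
$Q{\left(r \right)} = - \frac{47}{3} + \frac{r}{3}$ ($Q{\left(r \right)} = \frac{r - 47}{3} = \frac{-47 + r}{3} = - \frac{47}{3} + \frac{r}{3}$)
$Y = - \frac{142}{3}$ ($Y = - \frac{47}{3} + \frac{1}{3} \left(-95\right) = - \frac{47}{3} - \frac{95}{3} = - \frac{142}{3} \approx -47.333$)
$\frac{1037}{40655} + \frac{15152}{Y} = \frac{1037}{40655} + \frac{15152}{- \frac{142}{3}} = 1037 \cdot \frac{1}{40655} + 15152 \left(- \frac{3}{142}\right) = \frac{1037}{40655} - \frac{22728}{71} = - \frac{923933213}{2886505}$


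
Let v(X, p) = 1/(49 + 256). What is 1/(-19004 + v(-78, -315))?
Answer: -305/5796219 ≈ -5.2620e-5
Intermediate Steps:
v(X, p) = 1/305
1/(-19004 + v(-78, -315)) = 1/(-19004 + 1/305) = 1/(-5796219/305) = -305/5796219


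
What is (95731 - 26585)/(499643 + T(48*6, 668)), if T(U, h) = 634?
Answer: 69146/500277 ≈ 0.13822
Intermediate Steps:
(95731 - 26585)/(499643 + T(48*6, 668)) = (95731 - 26585)/(499643 + 634) = 69146/500277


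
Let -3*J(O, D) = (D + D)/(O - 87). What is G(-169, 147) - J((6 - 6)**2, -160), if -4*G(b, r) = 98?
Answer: -12149/522 ≈ -23.274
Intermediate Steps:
G(b, r) = -49/2 (G(b, r) = -1/4*98 = -49/2)
J(O, D) = -2*D/(3*(-87 + O)) (J(O, D) = -(D + D)/(3*(O - 87)) = -2*D/(3*(-87 + O)))
G(-169, 147) - J((6 - 6)**2, -160) = -49/2 - (-2)*(-160)/(-261 + 3*(6 - 6)**2) = -49/2 - (-2)*(-160)/(-261 + 3*0**2) = -49/2 - (-2)*(-160)/(-261 + 3*0) = -49/2 - (-2)*(-160)/(-261 + 0) = -49/2 - (-2)*(-160)/(-261) = -49/2 - (-2)*(-160)*(-1)/261 = -49/2 - 1*(-320/261) = -49/2 + 320/261 = -12149/522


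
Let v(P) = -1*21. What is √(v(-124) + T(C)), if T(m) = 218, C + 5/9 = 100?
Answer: √197 ≈ 14.036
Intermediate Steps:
C = 895/9 (C = -5/9 + 100 = 895/9 ≈ 99.444)
v(P) = -21
√(v(-124) + T(C)) = √(-21 + 218) = √197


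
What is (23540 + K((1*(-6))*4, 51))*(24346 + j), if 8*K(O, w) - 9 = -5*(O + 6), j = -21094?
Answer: 153184647/2 ≈ 7.6592e+7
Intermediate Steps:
K(O, w) = -21/8 - 5*O/8 (K(O, w) = 9/8 + (-5*(O + 6))/8 = 9/8 + (-5*(6 + O))/8 = 9/8 + (-30 - 5*O)/8 = 9/8 + (-15/4 - 5*O/8) = -21/8 - 5*O/8)
(23540 + K((1*(-6))*4, 51))*(24346 + j) = (23540 + (-21/8 - 5*1*(-6)*4/8))*(24346 - 21094) = (23540 + (-21/8 - (-15)*4/4))*3252 = (23540 + (-21/8 - 5/8*(-24)))*3252 = (23540 + (-21/8 + 15))*3252 = (23540 + 99/8)*3252 = (188419/8)*3252 = 153184647/2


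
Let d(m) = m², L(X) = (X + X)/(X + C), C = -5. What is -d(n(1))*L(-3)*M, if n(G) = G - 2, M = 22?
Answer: -33/2 ≈ -16.500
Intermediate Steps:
L(X) = 2*X/(-5 + X) (L(X) = (X + X)/(X - 5) = (2*X)/(-5 + X) = 2*X/(-5 + X))
n(G) = -2 + G
-d(n(1))*L(-3)*M = -(-2 + 1)²*(2*(-3)/(-5 - 3))*22 = -(-1)²*(2*(-3)/(-8))*22 = -1*(2*(-3)*(-⅛))*22 = -1*(¾)*22 = -3*22/4 = -1*33/2 = -33/2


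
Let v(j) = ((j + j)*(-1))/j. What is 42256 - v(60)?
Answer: 42258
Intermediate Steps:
v(j) = -2 (v(j) = ((2*j)*(-1))/j = (-2*j)/j = -2)
42256 - v(60) = 42256 - 1*(-2) = 42256 + 2 = 42258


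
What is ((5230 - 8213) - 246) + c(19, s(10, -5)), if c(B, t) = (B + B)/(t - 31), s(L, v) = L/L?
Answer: -48454/15 ≈ -3230.3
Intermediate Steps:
s(L, v) = 1
c(B, t) = 2*B/(-31 + t) (c(B, t) = (2*B)/(-31 + t) = 2*B/(-31 + t))
((5230 - 8213) - 246) + c(19, s(10, -5)) = ((5230 - 8213) - 246) + 2*19/(-31 + 1) = (-2983 - 246) + 2*19/(-30) = -3229 + 2*19*(-1/30) = -3229 - 19/15 = -48454/15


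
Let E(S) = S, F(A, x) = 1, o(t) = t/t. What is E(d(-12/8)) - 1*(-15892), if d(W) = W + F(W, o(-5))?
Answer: 31783/2 ≈ 15892.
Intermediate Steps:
o(t) = 1
d(W) = 1 + W (d(W) = W + 1 = 1 + W)
E(d(-12/8)) - 1*(-15892) = (1 - 12/8) - 1*(-15892) = (1 - 12*1/8) + 15892 = (1 - 3/2) + 15892 = -1/2 + 15892 = 31783/2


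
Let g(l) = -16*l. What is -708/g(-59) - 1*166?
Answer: -667/4 ≈ -166.75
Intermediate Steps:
-708/g(-59) - 1*166 = -708/((-16*(-59))) - 1*166 = -708/944 - 166 = -708*1/944 - 166 = -¾ - 166 = -667/4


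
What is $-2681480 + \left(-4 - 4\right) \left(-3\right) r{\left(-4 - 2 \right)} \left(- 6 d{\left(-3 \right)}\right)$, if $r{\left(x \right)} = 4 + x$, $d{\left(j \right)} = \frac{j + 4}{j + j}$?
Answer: $-2681528$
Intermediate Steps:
$d{\left(j \right)} = \frac{4 + j}{2 j}$
$-2681480 + \left(-4 - 4\right) \left(-3\right) r{\left(-4 - 2 \right)} \left(- 6 d{\left(-3 \right)}\right) = -2681480 + \left(-4 - 4\right) \left(-3\right) \left(4 - 6\right) \left(- 6 \frac{4 - 3}{2 \left(-3\right)}\right) = -2681480 + \left(-8\right) \left(-3\right) \left(4 - 6\right) \left(- 6 \cdot \frac{1}{2} \left(- \frac{1}{3}\right) 1\right) = -2681480 + 24 \left(4 - 6\right) \left(\left(-6\right) \left(- \frac{1}{6}\right)\right) = -2681480 + 24 \left(-2\right) 1 = -2681480 - 48 = -2681528$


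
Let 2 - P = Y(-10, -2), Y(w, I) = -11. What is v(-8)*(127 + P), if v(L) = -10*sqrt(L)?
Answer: -2800*I*sqrt(2) ≈ -3959.8*I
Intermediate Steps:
P = 13 (P = 2 - 1*(-11) = 2 + 11 = 13)
v(-8)*(127 + P) = (-20*I*sqrt(2))*(127 + 13) = -20*I*sqrt(2)*140 = -2800*I*sqrt(2)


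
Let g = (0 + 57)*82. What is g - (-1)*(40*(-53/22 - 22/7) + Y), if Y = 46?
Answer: 346340/77 ≈ 4497.9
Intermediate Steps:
g = 4674 (g = 57*82 = 4674)
g - (-1)*(40*(-53/22 - 22/7) + Y) = 4674 - (-1)*(40*(-53/22 - 22/7) + 46) = 4674 - (-1)*(40*(-855/154) + 46) = 4674 - (-1)*(-17100/77 + 46) = 4674 - (-1)*(-13558)/77 = 4674 - 1*13558/77 = 4674 - 13558/77 = 346340/77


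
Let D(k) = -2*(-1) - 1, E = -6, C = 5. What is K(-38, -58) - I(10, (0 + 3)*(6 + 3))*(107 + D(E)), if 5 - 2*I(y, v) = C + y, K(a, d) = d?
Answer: 482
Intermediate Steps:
D(k) = 1 (D(k) = 2 - 1 = 1)
I(y, v) = -y/2 (I(y, v) = 5/2 - (5 + y)/2 = 5/2 + (-5/2 - y/2) = -y/2)
K(-38, -58) - I(10, (0 + 3)*(6 + 3))*(107 + D(E)) = -58 - (-½*10)*(107 + 1) = -58 - (-5)*108 = -58 - 1*(-540) = -58 + 540 = 482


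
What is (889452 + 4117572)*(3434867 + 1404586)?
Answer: 24231257317872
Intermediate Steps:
(889452 + 4117572)*(3434867 + 1404586) = 5007024*4839453 = 24231257317872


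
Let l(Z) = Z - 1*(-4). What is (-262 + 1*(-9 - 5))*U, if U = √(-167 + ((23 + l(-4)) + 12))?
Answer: -552*I*√33 ≈ -3171.0*I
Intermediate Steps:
l(Z) = 4 + Z (l(Z) = Z + 4 = 4 + Z)
U = 2*I*√33 (U = √(-167 + ((23 + (4 - 4)) + 12)) = √(-167 + ((23 + 0) + 12)) = √(-167 + (23 + 12)) = √(-167 + 35) = √(-132) = 2*I*√33 ≈ 11.489*I)
(-262 + 1*(-9 - 5))*U = (-262 + 1*(-9 - 5))*(2*I*√33) = (-262 + 1*(-14))*(2*I*√33) = (-262 - 14)*(2*I*√33) = -552*I*√33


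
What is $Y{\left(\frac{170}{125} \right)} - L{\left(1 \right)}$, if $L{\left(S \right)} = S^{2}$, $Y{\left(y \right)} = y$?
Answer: $\frac{9}{25} \approx 0.36$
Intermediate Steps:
$Y{\left(\frac{170}{125} \right)} - L{\left(1 \right)} = \frac{170}{125} - 1^{2} = 170 \cdot \frac{1}{125} - 1 = \frac{34}{25} - 1 = \frac{9}{25}$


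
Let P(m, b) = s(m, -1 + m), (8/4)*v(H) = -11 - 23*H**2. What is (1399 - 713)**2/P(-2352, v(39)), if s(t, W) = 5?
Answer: 470596/5 ≈ 94119.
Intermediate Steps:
v(H) = -11/2 - 23*H**2/2 (v(H) = (-11 - 23*H**2)/2 = -11/2 - 23*H**2/2)
P(m, b) = 5
(1399 - 713)**2/P(-2352, v(39)) = (1399 - 713)**2/5 = 686**2*(1/5) = 470596*(1/5) = 470596/5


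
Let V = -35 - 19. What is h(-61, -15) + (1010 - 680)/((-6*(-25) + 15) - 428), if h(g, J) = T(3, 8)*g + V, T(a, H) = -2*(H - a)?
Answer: 145898/263 ≈ 554.75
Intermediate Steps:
V = -54
T(a, H) = -2*H + 2*a
h(g, J) = -54 - 10*g (h(g, J) = (-2*8 + 2*3)*g - 54 = (-16 + 6)*g - 54 = -10*g - 54 = -54 - 10*g)
h(-61, -15) + (1010 - 680)/((-6*(-25) + 15) - 428) = (-54 - 10*(-61)) + (1010 - 680)/((-6*(-25) + 15) - 428) = (-54 + 610) + 330/((150 + 15) - 428) = 556 + 330/(165 - 428) = 556 + 330/(-263) = 556 + 330*(-1/263) = 556 - 330/263 = 145898/263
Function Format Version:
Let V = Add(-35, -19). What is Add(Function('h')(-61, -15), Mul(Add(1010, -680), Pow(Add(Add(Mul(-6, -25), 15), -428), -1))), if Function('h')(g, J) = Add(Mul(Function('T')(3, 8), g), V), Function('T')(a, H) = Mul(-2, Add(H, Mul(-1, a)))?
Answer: Rational(145898, 263) ≈ 554.75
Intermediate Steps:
V = -54
Function('T')(a, H) = Add(Mul(-2, H), Mul(2, a))
Function('h')(g, J) = Add(-54, Mul(-10, g)) (Function('h')(g, J) = Add(Mul(Add(Mul(-2, 8), Mul(2, 3)), g), -54) = Add(Mul(Add(-16, 6), g), -54) = Add(Mul(-10, g), -54) = Add(-54, Mul(-10, g)))
Add(Function('h')(-61, -15), Mul(Add(1010, -680), Pow(Add(Add(Mul(-6, -25), 15), -428), -1))) = Add(Add(-54, Mul(-10, -61)), Mul(Add(1010, -680), Pow(Add(Add(Mul(-6, -25), 15), -428), -1))) = Add(Add(-54, 610), Mul(330, Pow(Add(Add(150, 15), -428), -1))) = Add(556, Mul(330, Pow(Add(165, -428), -1))) = Add(556, Mul(330, Pow(-263, -1))) = Add(556, Mul(330, Rational(-1, 263))) = Add(556, Rational(-330, 263)) = Rational(145898, 263)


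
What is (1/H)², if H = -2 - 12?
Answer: 1/196 ≈ 0.0051020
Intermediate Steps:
H = -14
(1/H)² = (1/(-14))² = (-1/14)² = 1/196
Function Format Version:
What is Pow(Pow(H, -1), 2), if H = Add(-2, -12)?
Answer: Rational(1, 196) ≈ 0.0051020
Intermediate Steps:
H = -14
Pow(Pow(H, -1), 2) = Pow(Pow(-14, -1), 2) = Pow(Rational(-1, 14), 2) = Rational(1, 196)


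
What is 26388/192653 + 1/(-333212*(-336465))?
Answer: 2958468865397693/21599132268013740 ≈ 0.13697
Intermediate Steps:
26388/192653 + 1/(-333212*(-336465)) = 26388*(1/192653) - 1/333212*(-1/336465) = 26388/192653 + 1/112114175580 = 2958468865397693/21599132268013740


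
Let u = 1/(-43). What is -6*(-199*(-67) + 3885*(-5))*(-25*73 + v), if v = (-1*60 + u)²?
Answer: 120151395072/1849 ≈ 6.4982e+7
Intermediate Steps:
u = -1/43 ≈ -0.023256
v = 6661561/1849 (v = (-1*60 - 1/43)² = (-60 - 1/43)² = (-2581/43)² = 6661561/1849 ≈ 3602.8)
-6*(-199*(-67) + 3885*(-5))*(-25*73 + v) = -6*(-199*(-67) + 3885*(-5))*(-25*73 + 6661561/1849) = -6*(13333 - 19425)*(-1825 + 6661561/1849) = -(-36552)*3287136/1849 = -6*(-20025232512/1849) = 120151395072/1849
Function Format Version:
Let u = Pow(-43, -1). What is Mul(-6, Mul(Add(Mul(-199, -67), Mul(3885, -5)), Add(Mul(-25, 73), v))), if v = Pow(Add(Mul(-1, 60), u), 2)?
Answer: Rational(120151395072, 1849) ≈ 6.4982e+7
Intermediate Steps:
u = Rational(-1, 43) ≈ -0.023256
v = Rational(6661561, 1849) (v = Pow(Add(Mul(-1, 60), Rational(-1, 43)), 2) = Pow(Add(-60, Rational(-1, 43)), 2) = Pow(Rational(-2581, 43), 2) = Rational(6661561, 1849) ≈ 3602.8)
Mul(-6, Mul(Add(Mul(-199, -67), Mul(3885, -5)), Add(Mul(-25, 73), v))) = Mul(-6, Mul(Add(Mul(-199, -67), Mul(3885, -5)), Add(Mul(-25, 73), Rational(6661561, 1849)))) = Mul(-6, Mul(Add(13333, -19425), Add(-1825, Rational(6661561, 1849)))) = Mul(-6, Mul(-6092, Rational(3287136, 1849))) = Mul(-6, Rational(-20025232512, 1849)) = Rational(120151395072, 1849)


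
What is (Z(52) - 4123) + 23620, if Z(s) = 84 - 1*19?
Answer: 19562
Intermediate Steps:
Z(s) = 65 (Z(s) = 84 - 19 = 65)
(Z(52) - 4123) + 23620 = (65 - 4123) + 23620 = -4058 + 23620 = 19562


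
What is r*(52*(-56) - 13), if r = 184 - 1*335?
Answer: 441675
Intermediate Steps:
r = -151 (r = 184 - 335 = -151)
r*(52*(-56) - 13) = -151*(52*(-56) - 13) = -151*(-2912 - 13) = -151*(-2925) = 441675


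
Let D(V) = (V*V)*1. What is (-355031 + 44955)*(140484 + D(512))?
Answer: -124845279728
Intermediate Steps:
D(V) = V² (D(V) = V²*1 = V²)
(-355031 + 44955)*(140484 + D(512)) = (-355031 + 44955)*(140484 + 512²) = -310076*(140484 + 262144) = -310076*402628 = -124845279728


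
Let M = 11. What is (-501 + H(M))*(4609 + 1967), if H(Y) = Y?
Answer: -3222240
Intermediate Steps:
(-501 + H(M))*(4609 + 1967) = (-501 + 11)*(4609 + 1967) = -490*6576 = -3222240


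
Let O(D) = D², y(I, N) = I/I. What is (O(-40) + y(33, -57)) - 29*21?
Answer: 992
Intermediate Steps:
y(I, N) = 1
(O(-40) + y(33, -57)) - 29*21 = ((-40)² + 1) - 29*21 = (1600 + 1) - 609 = 1601 - 609 = 992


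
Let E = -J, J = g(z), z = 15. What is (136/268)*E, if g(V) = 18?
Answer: -612/67 ≈ -9.1343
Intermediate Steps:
J = 18
E = -18 (E = -1*18 = -18)
(136/268)*E = (136/268)*(-18) = (136*(1/268))*(-18) = (34/67)*(-18) = -612/67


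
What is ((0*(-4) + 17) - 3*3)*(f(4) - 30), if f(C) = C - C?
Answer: -240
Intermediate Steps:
f(C) = 0
((0*(-4) + 17) - 3*3)*(f(4) - 30) = ((0*(-4) + 17) - 3*3)*(0 - 30) = ((0 + 17) - 9)*(-30) = (17 - 9)*(-30) = 8*(-30) = -240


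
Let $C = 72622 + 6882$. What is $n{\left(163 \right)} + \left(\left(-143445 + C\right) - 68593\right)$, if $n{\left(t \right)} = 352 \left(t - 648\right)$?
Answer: $-303254$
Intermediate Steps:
$C = 79504$
$n{\left(t \right)} = -228096 + 352 t$ ($n{\left(t \right)} = 352 \left(-648 + t\right) = -228096 + 352 t$)
$n{\left(163 \right)} + \left(\left(-143445 + C\right) - 68593\right) = \left(-228096 + 352 \cdot 163\right) + \left(\left(-143445 + 79504\right) - 68593\right) = \left(-228096 + 57376\right) - 132534 = -170720 - 132534 = -303254$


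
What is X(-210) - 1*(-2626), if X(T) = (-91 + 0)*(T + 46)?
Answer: 17550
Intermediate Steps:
X(T) = -4186 - 91*T (X(T) = -91*(46 + T) = -4186 - 91*T)
X(-210) - 1*(-2626) = (-4186 - 91*(-210)) - 1*(-2626) = (-4186 + 19110) + 2626 = 14924 + 2626 = 17550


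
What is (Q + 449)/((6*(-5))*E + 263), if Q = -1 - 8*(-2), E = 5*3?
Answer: -464/187 ≈ -2.4813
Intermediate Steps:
E = 15
Q = 15 (Q = -1 + 16 = 15)
(Q + 449)/((6*(-5))*E + 263) = (15 + 449)/((6*(-5))*15 + 263) = 464/(-30*15 + 263) = 464/(-450 + 263) = 464/(-187) = 464*(-1/187) = -464/187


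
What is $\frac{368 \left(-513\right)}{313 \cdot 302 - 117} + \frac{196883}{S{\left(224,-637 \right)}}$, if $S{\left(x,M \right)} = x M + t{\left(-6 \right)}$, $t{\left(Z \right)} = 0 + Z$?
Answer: $- \frac{45525871243}{13471597846} \approx -3.3794$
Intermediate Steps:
$t{\left(Z \right)} = Z$
$S{\left(x,M \right)} = -6 + M x$ ($S{\left(x,M \right)} = x M - 6 = M x - 6 = -6 + M x$)
$\frac{368 \left(-513\right)}{313 \cdot 302 - 117} + \frac{196883}{S{\left(224,-637 \right)}} = \frac{368 \left(-513\right)}{313 \cdot 302 - 117} + \frac{196883}{-6 - 142688} = - \frac{188784}{94526 - 117} + \frac{196883}{-6 - 142688} = - \frac{188784}{94409} + \frac{196883}{-142694} = \left(-188784\right) \frac{1}{94409} + 196883 \left(- \frac{1}{142694}\right) = - \frac{188784}{94409} - \frac{196883}{142694} = - \frac{45525871243}{13471597846}$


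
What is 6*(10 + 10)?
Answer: 120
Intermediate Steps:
6*(10 + 10) = 6*20 = 120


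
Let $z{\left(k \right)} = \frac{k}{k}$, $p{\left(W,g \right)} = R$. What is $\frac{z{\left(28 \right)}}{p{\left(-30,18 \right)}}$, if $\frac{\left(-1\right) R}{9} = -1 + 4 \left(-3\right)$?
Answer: $\frac{1}{117} \approx 0.008547$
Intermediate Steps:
$R = 117$ ($R = - 9 \left(-1 + 4 \left(-3\right)\right) = - 9 \left(-1 - 12\right) = \left(-9\right) \left(-13\right) = 117$)
$p{\left(W,g \right)} = 117$
$z{\left(k \right)} = 1$
$\frac{z{\left(28 \right)}}{p{\left(-30,18 \right)}} = 1 \cdot \frac{1}{117} = \frac{1}{117}$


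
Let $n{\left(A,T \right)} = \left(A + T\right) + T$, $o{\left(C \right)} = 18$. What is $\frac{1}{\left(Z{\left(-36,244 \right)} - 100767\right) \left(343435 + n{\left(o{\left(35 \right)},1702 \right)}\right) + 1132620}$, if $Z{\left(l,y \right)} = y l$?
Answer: $- \frac{1}{37997398587} \approx -2.6318 \cdot 10^{-11}$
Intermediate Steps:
$Z{\left(l,y \right)} = l y$
$n{\left(A,T \right)} = A + 2 T$
$\frac{1}{\left(Z{\left(-36,244 \right)} - 100767\right) \left(343435 + n{\left(o{\left(35 \right)},1702 \right)}\right) + 1132620} = \frac{1}{\left(\left(-36\right) 244 - 100767\right) \left(343435 + \left(18 + 2 \cdot 1702\right)\right) + 1132620} = \frac{1}{\left(-8784 - 100767\right) \left(343435 + \left(18 + 3404\right)\right) + 1132620} = \frac{1}{- 109551 \left(343435 + 3422\right) + 1132620} = \frac{1}{\left(-109551\right) 346857 + 1132620} = \frac{1}{-37998531207 + 1132620} = \frac{1}{-37997398587} = - \frac{1}{37997398587}$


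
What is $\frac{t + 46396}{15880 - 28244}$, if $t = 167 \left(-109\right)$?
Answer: $- \frac{2563}{1124} \approx -2.2803$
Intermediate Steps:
$t = -18203$
$\frac{t + 46396}{15880 - 28244} = \frac{-18203 + 46396}{15880 - 28244} = \frac{28193}{-12364} = 28193 \left(- \frac{1}{12364}\right) = - \frac{2563}{1124}$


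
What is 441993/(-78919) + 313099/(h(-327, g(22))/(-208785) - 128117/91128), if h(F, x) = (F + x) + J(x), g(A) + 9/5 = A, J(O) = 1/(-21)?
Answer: -16454827785690682416183/73807660247940289 ≈ -2.2294e+5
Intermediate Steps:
J(O) = -1/21
g(A) = -9/5 + A
h(F, x) = -1/21 + F + x (h(F, x) = (F + x) - 1/21 = -1/21 + F + x)
441993/(-78919) + 313099/(h(-327, g(22))/(-208785) - 128117/91128) = 441993/(-78919) + 313099/((-1/21 - 327 + (-9/5 + 22))/(-208785) - 128117/91128) = 441993*(-1/78919) + 313099/((-1/21 - 327 + 101/5)*(-1/208785) - 128117*1/91128) = -441993/78919 + 313099/(-32219/105*(-1/208785) - 128117/91128) = -441993/78919 + 313099/(32219/21922425 - 128117/91128) = -441993/78919 + 313099/(-935233090231/665915581800) = -441993/78919 + 313099*(-665915581800/935233090231) = -441993/78919 - 208497502745998200/935233090231 = -16454827785690682416183/73807660247940289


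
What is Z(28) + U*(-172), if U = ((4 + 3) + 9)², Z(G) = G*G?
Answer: -43248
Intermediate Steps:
Z(G) = G²
U = 256 (U = (7 + 9)² = 16² = 256)
Z(28) + U*(-172) = 28² + 256*(-172) = 784 - 44032 = -43248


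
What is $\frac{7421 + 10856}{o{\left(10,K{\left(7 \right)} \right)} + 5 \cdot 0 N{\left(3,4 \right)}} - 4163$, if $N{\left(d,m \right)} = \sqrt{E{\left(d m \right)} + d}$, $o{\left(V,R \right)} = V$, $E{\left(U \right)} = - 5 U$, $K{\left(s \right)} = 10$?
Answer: $- \frac{23353}{10} \approx -2335.3$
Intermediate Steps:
$N{\left(d,m \right)} = \sqrt{d - 5 d m}$ ($N{\left(d,m \right)} = \sqrt{- 5 d m + d} = \sqrt{d - 5 d m}$)
$\frac{7421 + 10856}{o{\left(10,K{\left(7 \right)} \right)} + 5 \cdot 0 N{\left(3,4 \right)}} - 4163 = \frac{7421 + 10856}{10 + 5 \cdot 0 \sqrt{3 \left(1 - 20\right)}} - 4163 = \frac{18277}{10 + 0 \sqrt{3 \left(1 - 20\right)}} - 4163 = \frac{18277}{10 + 0 \sqrt{3 \left(-19\right)}} - 4163 = \frac{18277}{10 + 0 \sqrt{-57}} - 4163 = \frac{18277}{10 + 0 i \sqrt{57}} - 4163 = \frac{18277}{10 + 0} - 4163 = \frac{18277}{10} - 4163 = - \frac{23353}{10}$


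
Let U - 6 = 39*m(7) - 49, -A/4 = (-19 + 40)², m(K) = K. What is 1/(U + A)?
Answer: -1/1534 ≈ -0.00065189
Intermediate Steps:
A = -1764 (A = -4*(-19 + 40)² = -4*21² = -4*441 = -1764)
U = 230 (U = 6 + (39*7 - 49) = 6 + (273 - 49) = 6 + 224 = 230)
1/(U + A) = 1/(230 - 1764) = 1/(-1534) = -1/1534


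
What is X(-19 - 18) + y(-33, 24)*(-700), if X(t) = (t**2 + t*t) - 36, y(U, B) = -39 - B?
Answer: 46802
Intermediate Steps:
X(t) = -36 + 2*t**2 (X(t) = (t**2 + t**2) - 36 = 2*t**2 - 36 = -36 + 2*t**2)
X(-19 - 18) + y(-33, 24)*(-700) = (-36 + 2*(-19 - 18)**2) + (-39 - 1*24)*(-700) = (-36 + 2*(-37)**2) + (-39 - 24)*(-700) = (-36 + 2*1369) - 63*(-700) = (-36 + 2738) + 44100 = 2702 + 44100 = 46802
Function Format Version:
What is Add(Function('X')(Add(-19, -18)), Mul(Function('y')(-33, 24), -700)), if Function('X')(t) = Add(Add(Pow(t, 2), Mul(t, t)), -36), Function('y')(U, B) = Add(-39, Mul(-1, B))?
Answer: 46802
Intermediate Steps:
Function('X')(t) = Add(-36, Mul(2, Pow(t, 2))) (Function('X')(t) = Add(Add(Pow(t, 2), Pow(t, 2)), -36) = Add(Mul(2, Pow(t, 2)), -36) = Add(-36, Mul(2, Pow(t, 2))))
Add(Function('X')(Add(-19, -18)), Mul(Function('y')(-33, 24), -700)) = Add(Add(-36, Mul(2, Pow(Add(-19, -18), 2))), Mul(Add(-39, Mul(-1, 24)), -700)) = Add(Add(-36, Mul(2, Pow(-37, 2))), Mul(Add(-39, -24), -700)) = Add(Add(-36, Mul(2, 1369)), Mul(-63, -700)) = Add(Add(-36, 2738), 44100) = Add(2702, 44100) = 46802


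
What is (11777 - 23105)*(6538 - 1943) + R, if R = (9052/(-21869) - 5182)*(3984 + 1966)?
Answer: -1812667236540/21869 ≈ -8.2888e+7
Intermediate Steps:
R = -674338549500/21869 (R = (9052*(-1/21869) - 5182)*5950 = (-9052/21869 - 5182)*5950 = -113334210/21869*5950 = -674338549500/21869 ≈ -3.0835e+7)
(11777 - 23105)*(6538 - 1943) + R = (11777 - 23105)*(6538 - 1943) - 674338549500/21869 = -11328*4595 - 674338549500/21869 = -52052160 - 674338549500/21869 = -1812667236540/21869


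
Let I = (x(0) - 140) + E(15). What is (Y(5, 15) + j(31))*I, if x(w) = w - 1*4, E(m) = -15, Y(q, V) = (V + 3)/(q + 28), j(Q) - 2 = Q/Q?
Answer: -6201/11 ≈ -563.73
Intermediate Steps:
j(Q) = 3 (j(Q) = 2 + Q/Q = 2 + 1 = 3)
Y(q, V) = (3 + V)/(28 + q)
x(w) = -4 + w (x(w) = w - 4 = -4 + w)
I = -159 (I = ((-4 + 0) - 140) - 15 = (-4 - 140) - 15 = -144 - 15 = -159)
(Y(5, 15) + j(31))*I = ((3 + 15)/(28 + 5) + 3)*(-159) = (18/33 + 3)*(-159) = ((1/33)*18 + 3)*(-159) = (6/11 + 3)*(-159) = (39/11)*(-159) = -6201/11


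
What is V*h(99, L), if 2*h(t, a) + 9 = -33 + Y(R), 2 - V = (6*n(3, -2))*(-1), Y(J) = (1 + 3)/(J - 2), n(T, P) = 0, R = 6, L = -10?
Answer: -41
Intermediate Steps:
Y(J) = 4/(-2 + J)
V = 2 (V = 2 - 6*0*(-1) = 2 - 0*(-1) = 2 - 1*0 = 2 + 0 = 2)
h(t, a) = -41/2 (h(t, a) = -9/2 + (-33 + 4/(-2 + 6))/2 = -9/2 + (-33 + 4/4)/2 = -9/2 + (-33 + 4*(1/4))/2 = -9/2 + (-33 + 1)/2 = -9/2 + (1/2)*(-32) = -9/2 - 16 = -41/2)
V*h(99, L) = 2*(-41/2) = -41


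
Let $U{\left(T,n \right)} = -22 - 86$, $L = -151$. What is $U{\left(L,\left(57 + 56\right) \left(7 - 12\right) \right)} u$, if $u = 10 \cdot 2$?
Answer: $-2160$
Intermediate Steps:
$u = 20$
$U{\left(T,n \right)} = -108$ ($U{\left(T,n \right)} = -22 - 86 = -108$)
$U{\left(L,\left(57 + 56\right) \left(7 - 12\right) \right)} u = \left(-108\right) 20 = -2160$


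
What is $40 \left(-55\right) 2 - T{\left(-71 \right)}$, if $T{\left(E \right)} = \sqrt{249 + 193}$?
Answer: $-4400 - \sqrt{442} \approx -4421.0$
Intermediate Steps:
$T{\left(E \right)} = \sqrt{442}$
$40 \left(-55\right) 2 - T{\left(-71 \right)} = 40 \left(-55\right) 2 - \sqrt{442} = \left(-2200\right) 2 - \sqrt{442} = -4400 - \sqrt{442}$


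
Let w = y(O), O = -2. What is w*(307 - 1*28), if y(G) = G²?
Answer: 1116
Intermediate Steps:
w = 4 (w = (-2)² = 4)
w*(307 - 1*28) = 4*(307 - 1*28) = 4*(307 - 28) = 4*279 = 1116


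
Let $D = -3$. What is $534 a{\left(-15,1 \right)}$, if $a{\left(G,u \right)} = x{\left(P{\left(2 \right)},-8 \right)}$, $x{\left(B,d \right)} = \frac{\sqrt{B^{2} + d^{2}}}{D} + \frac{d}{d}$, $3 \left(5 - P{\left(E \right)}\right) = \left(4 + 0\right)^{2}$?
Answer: $534 - \frac{178 \sqrt{577}}{3} \approx -891.24$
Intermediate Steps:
$P{\left(E \right)} = - \frac{1}{3}$ ($P{\left(E \right)} = 5 - \frac{\left(4 + 0\right)^{2}}{3} = 5 - \frac{4^{2}}{3} = 5 - \frac{16}{3} = - \frac{1}{3}$)
$x{\left(B,d \right)} = 1 - \frac{\sqrt{B^{2} + d^{2}}}{3}$ ($x{\left(B,d \right)} = \frac{\sqrt{B^{2} + d^{2}}}{-3} + \frac{d}{d} = \sqrt{B^{2} + d^{2}} \left(- \frac{1}{3}\right) + 1 = - \frac{\sqrt{B^{2} + d^{2}}}{3} + 1 = 1 - \frac{\sqrt{B^{2} + d^{2}}}{3}$)
$a{\left(G,u \right)} = 1 - \frac{\sqrt{577}}{9}$ ($a{\left(G,u \right)} = 1 - \frac{\sqrt{\left(- \frac{1}{3}\right)^{2} + \left(-8\right)^{2}}}{3} = 1 - \frac{\sqrt{\frac{1}{9} + 64}}{3} = 1 - \frac{\sqrt{\frac{577}{9}}}{3} = 1 - \frac{\frac{1}{3} \sqrt{577}}{3} = 1 - \frac{\sqrt{577}}{9}$)
$534 a{\left(-15,1 \right)} = 534 \left(1 - \frac{\sqrt{577}}{9}\right) = 534 - \frac{178 \sqrt{577}}{3}$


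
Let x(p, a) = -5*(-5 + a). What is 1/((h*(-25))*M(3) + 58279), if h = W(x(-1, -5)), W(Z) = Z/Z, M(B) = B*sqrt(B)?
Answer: 58279/3396424966 + 75*sqrt(3)/3396424966 ≈ 1.7197e-5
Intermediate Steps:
M(B) = B**(3/2)
x(p, a) = 25 - 5*a
W(Z) = 1
h = 1
1/((h*(-25))*M(3) + 58279) = 1/((1*(-25))*3**(3/2) + 58279) = 1/(-75*sqrt(3) + 58279) = 1/(58279 - 75*sqrt(3))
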